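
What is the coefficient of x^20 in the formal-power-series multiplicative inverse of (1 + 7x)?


The inverse is 1/(1 + 7x). Apply the geometric identity 1/(1 - y) = sum_{k>=0} y^k with y = -7x:
1/(1 + 7x) = sum_{k>=0} (-7)^k x^k.
So the coefficient of x^20 is (-7)^20 = 79792266297612001.

79792266297612001


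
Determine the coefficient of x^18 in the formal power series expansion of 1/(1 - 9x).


The geometric series identity gives 1/(1 - c x) = sum_{k>=0} c^k x^k, so the coefficient of x^k is c^k.
Here c = 9 and k = 18.
Computing: 9^18 = 150094635296999121

150094635296999121


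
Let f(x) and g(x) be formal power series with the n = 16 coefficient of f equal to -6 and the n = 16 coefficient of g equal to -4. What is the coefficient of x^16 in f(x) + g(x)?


Addition of formal power series is termwise.
The coefficient of x^16 in f + g = -6 + -4
= -10

-10


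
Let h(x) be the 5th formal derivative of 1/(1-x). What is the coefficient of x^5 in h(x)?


Differentiating 5 times: d^5/dx^5 [1/(1-x)] = 5!/(1-x)^6.
The expansion 1/(1-x)^6 = sum_{k>=0} C(k+5, 5) x^k, so the coefficient of x^n in 5!/(1-x)^6 is 5! * C(n+5, 5).
For n = 5: 120 * C(10, 5) = 120 * 252 = 30240

30240


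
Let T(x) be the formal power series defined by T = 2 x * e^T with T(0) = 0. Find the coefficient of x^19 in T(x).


Apply the Lagrange inversion formula: if T = 2 x * phi(T) with phi(t) = e^t, then
[x^n] T = 2^n * (1/n) [t^(n-1)] phi(t)^n = 2^n * (1/n) [t^(n-1)] e^(n t) = 2^n * (1/n) * n^(n-1) / (n-1)! = 2^n * n^(n-1) / n!.
When c = 1 this is the Cayley count of rooted labeled trees on n vertices, divided by n!.
For n = 19: 2^19 * 19^18 / 19! = 524288 * 104127350297911241532841/121645100408832000 = 43843094862278417487512/97692469875.

43843094862278417487512/97692469875


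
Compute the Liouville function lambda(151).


The Liouville function is lambda(k) = (-1)^Omega(k), where Omega(k) counts the prime factors of k with multiplicity.
Factoring: 151 = 151, so Omega(151) = 1.
lambda(151) = (-1)^1 = -1.

-1


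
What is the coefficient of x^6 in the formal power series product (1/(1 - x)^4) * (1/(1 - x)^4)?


Combine the factors: (1/(1 - x)^4) * (1/(1 - x)^4) = 1/(1 - x)^8.
Then use 1/(1 - x)^r = sum_{k>=0} C(k + r - 1, r - 1) x^k with r = 8 and k = 6:
C(13, 7) = 1716.

1716


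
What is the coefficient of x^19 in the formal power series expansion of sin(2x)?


The Maclaurin series is sin(t) = sum_{k>=0} (-1)^k t^(2k+1) / (2k+1)!, so substituting t = 2x, only odd powers of x are nonzero, with coefficient of x^(2k+1) equal to (-1)^k 2^(2k+1) / (2k+1)!.
Write 19 = 2*9 + 1, giving the coefficient (-1)^9 * 2^19 / 19! = -524288/121645100408832000 = -8/1856156927625.

-8/1856156927625


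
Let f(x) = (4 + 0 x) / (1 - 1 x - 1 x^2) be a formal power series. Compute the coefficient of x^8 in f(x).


Write f(x) = sum_{k>=0} a_k x^k. Multiplying both sides by 1 - 1 x - 1 x^2 gives
(1 - 1 x - 1 x^2) sum_{k>=0} a_k x^k = 4 + 0 x.
Matching coefficients:
 x^0: a_0 = 4
 x^1: a_1 - 1 a_0 = 0  =>  a_1 = 1*4 + 0 = 4
 x^k (k >= 2): a_k = 1 a_{k-1} + 1 a_{k-2}.
Iterating: a_2 = 8, a_3 = 12, a_4 = 20, a_5 = 32, a_6 = 52, a_7 = 84, a_8 = 136.
So the coefficient of x^8 is 136.

136


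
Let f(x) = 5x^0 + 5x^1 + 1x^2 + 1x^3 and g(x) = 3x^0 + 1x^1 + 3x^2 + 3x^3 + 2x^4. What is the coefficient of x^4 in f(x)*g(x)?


Cauchy product at x^4:
5*2 + 5*3 + 1*3 + 1*1
= 29

29


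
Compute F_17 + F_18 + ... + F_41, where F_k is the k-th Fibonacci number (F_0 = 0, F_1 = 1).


Use the identity sum_{k=0}^{N} F_k = F_{N+2} - 1 (which follows from F_{k+2} - F_{k+1} = F_k). Then
sum_{k=17}^{41} F_k = (F_{43} - 1) - (F_{18} - 1) = F_{43} - F_{18}.
Computing: F_{43} = 433494437, F_{18} = 2584, so
Sum = 433494437 - 2584 = 433491853.

433491853


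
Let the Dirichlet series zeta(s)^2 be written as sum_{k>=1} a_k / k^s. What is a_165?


The Dirichlet convolution of the constant function 1 with itself gives (1 * 1)(k) = sum_{d | k} 1 = d(k), the number of positive divisors of k.
Since zeta(s) = sum_{k>=1} 1/k^s, we have zeta(s)^2 = sum_{k>=1} d(k)/k^s, so a_k = d(k).
For k = 165: the divisors are 1, 3, 5, 11, 15, 33, 55, 165.
Count = 8.

8


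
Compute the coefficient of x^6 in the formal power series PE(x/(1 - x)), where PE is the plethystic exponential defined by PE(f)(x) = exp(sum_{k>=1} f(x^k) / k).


For f(x) = x/(1 - x) we have
sum_{k>=1} f(x^k) / k = sum_{k>=1} (1/k) * x^k / (1 - x^k) = sum_{k, m >= 1} x^(k m) / k,
which after exponentiating simplifies to
PE(x/(1 - x)) = prod_{k>=1} 1 / (1 - x^k).
This is the generating function for the partition function p(n), so the coefficient of x^6 is p(6).
Computing p(6) by dynamic programming over parts 1, 2, ..., 6: p(6) = 11.

11


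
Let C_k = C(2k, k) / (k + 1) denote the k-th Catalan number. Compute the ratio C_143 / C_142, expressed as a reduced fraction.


Using C_k = (2k)! / (k! (k+1)!), the ratio C_{k+1}/C_k simplifies to
C_{k+1}/C_k = [(2k+2)! / ((k+1)! (k+2)!)] * [k! (k+1)! / (2k)!]
 = (2k+2)(2k+1) / ((k+1)(k+2)) = 2(2k+1) / (k+2).
For k = 142: 2(2*142 + 1) / (142 + 2) = 570/144 = 95/24.

95/24


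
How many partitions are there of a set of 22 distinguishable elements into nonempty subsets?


Bell_22 can be computed from the Bell triangle or from Dobinski's identity Bell_n = (1/e) * sum_{k>=0} k^n / k!.
Computing Bell_22 = 4506715738447323.

4506715738447323


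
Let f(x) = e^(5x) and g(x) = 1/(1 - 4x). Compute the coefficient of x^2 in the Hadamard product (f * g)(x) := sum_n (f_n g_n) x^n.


Expanding: f_k = 5^k/k! (from e^(5x)) and g_k = 4^k (from 1/(1 - 4x)). So the Hadamard coefficient (f * g)_k = 5^k 4^k / k! = (20)^k / k!.
For k = 2: 20^2/2! = 400/2 = 200.

200


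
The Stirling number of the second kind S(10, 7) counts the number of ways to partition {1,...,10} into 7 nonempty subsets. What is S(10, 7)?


Using the explicit formula S(n,k) = (1/k!) sum_{j=0}^{k} (-1)^(k-j) C(k,j) j^n:
S(10, 7) = 5880
Equivalently, S(n,k) is n! times the coefficient of x^n in the EGF (e^x - 1)^k / k!.

5880


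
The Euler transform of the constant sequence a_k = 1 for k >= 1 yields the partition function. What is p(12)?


The Euler transform converts the sequence a_k = 1 into the number of integer partitions.
Using the recurrence or dynamic programming:
p(12) = 77

77


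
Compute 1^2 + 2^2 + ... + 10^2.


This power sum has a closed form given by Faulhaber's formula
sum_{k=1}^{m} k^p = (1 / (p + 1)) * sum_{j=0}^{p} C(p + 1, j) B_j m^(p + 1 - j),
but for small m direct computation is fastest:
1 + 4 + 9 + 16 + 25 + 36 + 49 + 64 + 81 + 100 = 385.

385


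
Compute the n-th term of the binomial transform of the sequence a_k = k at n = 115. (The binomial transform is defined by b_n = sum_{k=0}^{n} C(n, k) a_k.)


With a_k = k, b_n = sum_{k=0}^{n} C(n, k) k. Using k * C(n, k) = n * C(n-1, k-1) gives b_n = n * sum_{k>=1} C(n-1, k-1) = n * 2^(n-1).
For n = 115: 115 * 2^114 = 115 * 20769187434139310514121985316880384 = 2388456554926020709124028311441244160.

2388456554926020709124028311441244160


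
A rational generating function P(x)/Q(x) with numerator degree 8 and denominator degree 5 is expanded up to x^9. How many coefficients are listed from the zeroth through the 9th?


Expanding up to x^9 gives the coefficients for x^0, x^1, ..., x^9.
That is 9 + 1 = 10 coefficients in total.

10


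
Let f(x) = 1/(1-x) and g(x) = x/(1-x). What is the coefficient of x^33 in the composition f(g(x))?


First simplify the composition: f(g(x)) = 1/(1 - x/(1-x)) = (1-x)/((1-x) - x) = (1-x)/(1-2x).
Now extract the coefficient. Write (1-x)/(1-2x) = 1/(1-2x) - x/(1-2x).
The coefficient of x^n in 1/(1-2x) is 2^n, and in x/(1-2x) is 2^(n-1) (for n >= 1).
So the coefficient of x^33 is 2^33 - 2^32 = 8589934592 - 4294967296 = 4294967296.

4294967296


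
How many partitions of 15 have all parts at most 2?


Using the generating function (1-x)^(-1)(1-x^2)^(-1),
the coefficient of x^15 counts these restricted partitions.
Result = 8

8


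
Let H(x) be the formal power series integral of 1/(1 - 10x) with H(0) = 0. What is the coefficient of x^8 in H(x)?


1/(1 - 10x) = sum_{k>=0} 10^k x^k. Integrating termwise with H(0) = 0:
H(x) = sum_{k>=0} 10^k x^(k+1) / (k+1) = sum_{m>=1} 10^(m-1) x^m / m.
For m = 8: 10^7/8 = 10000000/8 = 1250000.

1250000


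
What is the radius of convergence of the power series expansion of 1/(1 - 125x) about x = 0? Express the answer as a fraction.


Expanding 1/(1 - 125x) = sum_{k>=0} 125^k x^k, the series converges when |125x| < 1, i.e., |x| < 1/125.
So the radius of convergence is 1/125 = 1/125.

1/125


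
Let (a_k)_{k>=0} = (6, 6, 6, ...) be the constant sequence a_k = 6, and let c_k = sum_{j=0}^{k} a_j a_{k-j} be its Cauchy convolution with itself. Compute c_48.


Since a_j = 6 for all j >= 0, the convolution sum becomes
c_k = sum_{j=0}^{k} 6 * 6 = 36 * (k + 1).
Equivalently, the generating function of (a_k) is 6/(1 - x) and its square is 36/(1 - x)^2 = sum_{k>=0} 36(k + 1) x^k.
For k = 48: 36 * 49 = 1764.

1764


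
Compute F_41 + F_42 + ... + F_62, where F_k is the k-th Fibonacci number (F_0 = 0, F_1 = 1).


Use the identity sum_{k=0}^{N} F_k = F_{N+2} - 1 (which follows from F_{k+2} - F_{k+1} = F_k). Then
sum_{k=41}^{62} F_k = (F_{64} - 1) - (F_{42} - 1) = F_{64} - F_{42}.
Computing: F_{64} = 10610209857723, F_{42} = 267914296, so
Sum = 10610209857723 - 267914296 = 10609941943427.

10609941943427


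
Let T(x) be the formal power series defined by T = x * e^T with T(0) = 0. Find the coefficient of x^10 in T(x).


Apply the Lagrange inversion formula: if T = x * phi(T) with phi(t) = e^t, then
[x^n] T = (1/n) [t^(n-1)] phi(t)^n = (1/n) [t^(n-1)] e^(n t) = (1/n) * n^(n-1) / (n-1)! = n^(n-1) / n!.
When c = 1 this is the Cayley count of rooted labeled trees on n vertices, divided by n!.
For n = 10: 10^9 / 10! = 1000000000/3628800 = 156250/567.

156250/567


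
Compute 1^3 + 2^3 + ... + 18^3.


This power sum has a closed form given by Faulhaber's formula
sum_{k=1}^{m} k^p = (1 / (p + 1)) * sum_{j=0}^{p} C(p + 1, j) B_j m^(p + 1 - j),
but for small m direct computation is fastest:
1 + 8 + 27 + 64 + 125 + 216 + 343 + 512 + 729 + 1000 + 1331 + 1728 + 2197 + 2744 + 3375 + 4096 + 4913 + 5832 = 29241.

29241


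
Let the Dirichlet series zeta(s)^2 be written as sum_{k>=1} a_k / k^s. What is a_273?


The Dirichlet convolution of the constant function 1 with itself gives (1 * 1)(k) = sum_{d | k} 1 = d(k), the number of positive divisors of k.
Since zeta(s) = sum_{k>=1} 1/k^s, we have zeta(s)^2 = sum_{k>=1} d(k)/k^s, so a_k = d(k).
For k = 273: the divisors are 1, 3, 7, 13, 21, 39, 91, 273.
Count = 8.

8


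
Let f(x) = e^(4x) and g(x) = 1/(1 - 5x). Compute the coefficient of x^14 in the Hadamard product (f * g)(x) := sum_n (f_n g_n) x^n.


Expanding: f_k = 4^k/k! (from e^(4x)) and g_k = 5^k (from 1/(1 - 5x)). So the Hadamard coefficient (f * g)_k = 4^k 5^k / k! = (20)^k / k!.
For k = 14: 20^14/14! = 1638400000000000000/87178291200 = 32000000000000/1702701.

32000000000000/1702701


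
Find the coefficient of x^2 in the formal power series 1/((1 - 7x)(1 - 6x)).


By partial fractions or Cauchy convolution:
The coefficient equals sum_{k=0}^{2} 7^k * 6^(2-k).
= 127

127


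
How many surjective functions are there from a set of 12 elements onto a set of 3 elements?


By inclusion-exclusion on which target elements are missed, the number of surjections from an n-set onto a k-set is
surj(n, k) = sum_{j=0}^{k} (-1)^j C(k, j) (k - j)^n.
Equivalently surj(n, k) = k! * S(n, k), where S(n, k) is the Stirling number of the second kind.
For n = 12, k = 3:
S(12, 3) = 86526, so
surj = 3! * 86526 = 6 * 86526 = 519156.

519156


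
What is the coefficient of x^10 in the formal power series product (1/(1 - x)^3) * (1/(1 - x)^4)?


Combine the factors: (1/(1 - x)^3) * (1/(1 - x)^4) = 1/(1 - x)^7.
Then use 1/(1 - x)^r = sum_{k>=0} C(k + r - 1, r - 1) x^k with r = 7 and k = 10:
C(16, 6) = 8008.

8008


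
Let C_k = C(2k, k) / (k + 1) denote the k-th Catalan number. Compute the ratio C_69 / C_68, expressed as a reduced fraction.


Using C_k = (2k)! / (k! (k+1)!), the ratio C_{k+1}/C_k simplifies to
C_{k+1}/C_k = [(2k+2)! / ((k+1)! (k+2)!)] * [k! (k+1)! / (2k)!]
 = (2k+2)(2k+1) / ((k+1)(k+2)) = 2(2k+1) / (k+2).
For k = 68: 2(2*68 + 1) / (68 + 2) = 274/70 = 137/35.

137/35


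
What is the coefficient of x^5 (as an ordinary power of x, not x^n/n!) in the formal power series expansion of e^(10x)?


The exponential series is e^y = sum_{k>=0} y^k / k!. Substituting y = 10x gives
e^(10x) = sum_{k>=0} 10^k x^k / k!.
So the coefficient of x^n is a^n/n! with a = 10, n = 5:
10^5 / 5! = 100000/120 = 2500/3

2500/3


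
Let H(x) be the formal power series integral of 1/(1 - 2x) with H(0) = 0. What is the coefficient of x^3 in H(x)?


1/(1 - 2x) = sum_{k>=0} 2^k x^k. Integrating termwise with H(0) = 0:
H(x) = sum_{k>=0} 2^k x^(k+1) / (k+1) = sum_{m>=1} 2^(m-1) x^m / m.
For m = 3: 2^2/3 = 4/3 = 4/3.

4/3


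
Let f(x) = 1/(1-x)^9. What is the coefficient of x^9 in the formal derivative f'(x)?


Differentiate: d/dx [ 1/(1-x)^r ] = r / (1-x)^(r+1).
Here r = 9, so f'(x) = 9 / (1-x)^10.
The expansion of 1/(1-x)^(r+1) has coefficient of x^n equal to C(n+r, r).
So the coefficient of x^9 in f'(x) is
9 * C(18, 9) = 9 * 48620 = 437580

437580


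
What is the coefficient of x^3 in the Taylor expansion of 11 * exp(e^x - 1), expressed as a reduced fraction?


exp(e^x - 1) = sum_{k>=0} Bell_k x^k / k!, where Bell_k is the k-th Bell number.
So the coefficient of x^3 is 11 * Bell_3 / 3!.
Computing: Bell_3 = 5 and 3! = 6, giving
11 * 5/6 = 55/6.

55/6


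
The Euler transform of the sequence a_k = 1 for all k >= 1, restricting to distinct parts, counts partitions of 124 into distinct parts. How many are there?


Partitions of 124 into distinct parts can be computed via generating function.
Product (1+x)(1+x^2)(1+x^3)...
The coefficient of x^124 = 2974400

2974400


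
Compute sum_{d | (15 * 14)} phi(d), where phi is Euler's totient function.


First, 15 * 14 = 210. One classical identity is sum_{d | n} phi(d) = n (each k in [1, n] has a unique gcd with n, and among the k's with gcd(k, n) = n/d there are phi(d) of them). So the sum equals 210. We also verify directly:
Divisors of 210: 1, 2, 3, 5, 6, 7, 10, 14, 15, 21, 30, 35, 42, 70, 105, 210.
phi values: 1, 1, 2, 4, 2, 6, 4, 6, 8, 12, 8, 24, 12, 24, 48, 48.
Sum = 210.

210


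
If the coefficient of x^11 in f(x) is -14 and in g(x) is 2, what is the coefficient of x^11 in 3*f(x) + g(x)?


Scalar multiplication scales coefficients: 3 * -14 = -42.
Then add the g coefficient: -42 + 2
= -40

-40


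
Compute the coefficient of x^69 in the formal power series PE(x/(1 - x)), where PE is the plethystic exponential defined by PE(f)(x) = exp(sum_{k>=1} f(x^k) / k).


For f(x) = x/(1 - x) we have
sum_{k>=1} f(x^k) / k = sum_{k>=1} (1/k) * x^k / (1 - x^k) = sum_{k, m >= 1} x^(k m) / k,
which after exponentiating simplifies to
PE(x/(1 - x)) = prod_{k>=1} 1 / (1 - x^k).
This is the generating function for the partition function p(n), so the coefficient of x^69 is p(69).
Computing p(69) by dynamic programming over parts 1, 2, ..., 69: p(69) = 3554345.

3554345


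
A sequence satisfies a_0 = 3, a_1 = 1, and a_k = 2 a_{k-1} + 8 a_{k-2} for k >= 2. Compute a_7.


The characteristic equation is t^2 - 2 t - 8 = 0, with roots r_1 = 4 and r_2 = -2 (so c_1 = r_1 + r_2, c_2 = -r_1 r_2 as required).
One can use the closed form a_n = A r_1^n + B r_2^n, but direct iteration is more reliable:
a_0 = 3, a_1 = 1, a_2 = 26, a_3 = 60, a_4 = 328, a_5 = 1136, a_6 = 4896, a_7 = 18880.
So a_7 = 18880.

18880


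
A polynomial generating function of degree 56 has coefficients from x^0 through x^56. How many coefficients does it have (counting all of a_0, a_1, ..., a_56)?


A polynomial of degree 56 takes the form a_0 + a_1 x + ... + a_56 x^56.
The number of coefficients is 56 + 1 = 57.

57


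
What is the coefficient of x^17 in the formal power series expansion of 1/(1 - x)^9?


The negative binomial / multiset identity is
1/(1 - x)^r = sum_{k>=0} C(k + r - 1, r - 1) x^k.
Here r = 9 and k = 17, so the coefficient is
C(17 + 8, 8) = C(25, 8)
= 1081575

1081575


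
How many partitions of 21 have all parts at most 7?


Using the generating function (1-x)^(-1)(1-x^2)^(-1)...(1-x^7)^(-1),
the coefficient of x^21 counts these restricted partitions.
Result = 436

436


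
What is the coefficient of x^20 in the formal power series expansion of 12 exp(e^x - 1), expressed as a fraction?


exp(e^x - 1) is the exponential generating function for the Bell numbers Bell_k: exp(e^x - 1) = sum_{k>=0} Bell_k x^k / k!.
So the coefficient of x^20 in 12 exp(e^x - 1) is 12 Bell_20 / 20!.
Computing: Bell_20 = 51724158235372 and 20! = 2432902008176640000, giving
12 * 51724158235372/2432902008176640000 = 263898766507/1034397112320000.

263898766507/1034397112320000


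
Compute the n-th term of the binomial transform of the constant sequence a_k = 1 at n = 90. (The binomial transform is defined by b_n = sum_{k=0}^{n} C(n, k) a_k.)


With a_k = 1 for all k, b_n = sum_{k=0}^{n} C(n, k) = 2^n by the binomial theorem.
For n = 90: 2^90 = 1237940039285380274899124224.

1237940039285380274899124224


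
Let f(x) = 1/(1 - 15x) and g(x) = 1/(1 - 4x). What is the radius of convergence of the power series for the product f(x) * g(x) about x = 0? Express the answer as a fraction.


The radius of 1/(1 - 15x) is 1/15 (nearest singularity at x = 1/15), and the radius of 1/(1 - 4x) is 1/4.
The product f(x)*g(x) = 1/((1 - 15x)(1 - 4x)) has singularities at both 1/15 and 1/4, so its radius of convergence is the distance to the nearest one:
min(1/15, 1/4) = 1/15.

1/15


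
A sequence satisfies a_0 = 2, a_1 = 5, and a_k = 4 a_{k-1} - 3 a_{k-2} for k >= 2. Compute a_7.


The characteristic equation is t^2 - 4 t + 3 = 0, with roots r_1 = 3 and r_2 = 1 (so c_1 = r_1 + r_2, c_2 = -r_1 r_2 as required).
One can use the closed form a_n = A r_1^n + B r_2^n, but direct iteration is more reliable:
a_0 = 2, a_1 = 5, a_2 = 14, a_3 = 41, a_4 = 122, a_5 = 365, a_6 = 1094, a_7 = 3281.
So a_7 = 3281.

3281


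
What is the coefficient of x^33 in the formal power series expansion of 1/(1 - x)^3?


The negative binomial / multiset identity is
1/(1 - x)^r = sum_{k>=0} C(k + r - 1, r - 1) x^k.
Here r = 3 and k = 33, so the coefficient is
C(33 + 2, 2) = C(35, 2)
= 595

595


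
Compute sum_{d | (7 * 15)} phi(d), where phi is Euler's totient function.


First, 7 * 15 = 105. One classical identity is sum_{d | n} phi(d) = n (each k in [1, n] has a unique gcd with n, and among the k's with gcd(k, n) = n/d there are phi(d) of them). So the sum equals 105. We also verify directly:
Divisors of 105: 1, 3, 5, 7, 15, 21, 35, 105.
phi values: 1, 2, 4, 6, 8, 12, 24, 48.
Sum = 105.

105


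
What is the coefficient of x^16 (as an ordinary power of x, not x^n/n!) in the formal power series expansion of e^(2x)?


The exponential series is e^y = sum_{k>=0} y^k / k!. Substituting y = 2x gives
e^(2x) = sum_{k>=0} 2^k x^k / k!.
So the coefficient of x^n is a^n/n! with a = 2, n = 16:
2^16 / 16! = 65536/20922789888000 = 2/638512875

2/638512875


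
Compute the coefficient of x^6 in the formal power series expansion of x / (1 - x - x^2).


Let f(x) = sum_{k>=0} a_k x^k. Multiplying f(x) * (1 - x - x^2) = x and matching coefficients gives a_0 = 0, a_1 = 1, and a_k = a_{k-1} + a_{k-2} for k >= 2. These are the Fibonacci numbers F_k.
Iterating from F_0 = 0, F_1 = 1:
F_0=0, F_1=1, F_2=1, F_3=2, F_4=3, F_5=5, F_6=8
F_6 = 8.

8


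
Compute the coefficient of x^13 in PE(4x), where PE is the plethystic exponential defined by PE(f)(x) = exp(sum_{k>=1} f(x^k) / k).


With f(x) = 4x, the exponent is sum_{k>=1} 4 x^k / k = 4 * (-ln(1 - x)). Exponentiating:
PE(4x) = exp(-4 ln(1 - x)) = 1/(1 - x)^4.
By the negative binomial expansion, [x^n] 1/(1 - x)^4 = C(n + 3, 3).
For n = 13: C(16, 3) = 560.

560


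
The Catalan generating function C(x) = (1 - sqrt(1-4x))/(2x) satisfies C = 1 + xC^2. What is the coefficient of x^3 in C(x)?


Substituting x -> x scales the n-th coefficient by 1, so [x^3] C(x) = C_3.
C_3 = C(2*3, 3)/(4) = 20/4 = 5.
= 5.

5


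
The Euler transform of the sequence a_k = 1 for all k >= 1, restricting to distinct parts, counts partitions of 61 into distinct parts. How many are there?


Partitions of 61 into distinct parts can be computed via generating function.
Product (1+x)(1+x^2)(1+x^3)...
The coefficient of x^61 = 12076

12076


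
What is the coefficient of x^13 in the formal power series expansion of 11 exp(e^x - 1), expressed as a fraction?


exp(e^x - 1) is the exponential generating function for the Bell numbers Bell_k: exp(e^x - 1) = sum_{k>=0} Bell_k x^k / k!.
So the coefficient of x^13 in 11 exp(e^x - 1) is 11 Bell_13 / 13!.
Computing: Bell_13 = 27644437 and 13! = 6227020800, giving
11 * 27644437/6227020800 = 27644437/566092800.

27644437/566092800


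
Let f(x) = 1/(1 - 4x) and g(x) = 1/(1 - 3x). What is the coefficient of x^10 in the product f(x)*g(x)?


The coefficient of x^n in f*g is the Cauchy product: sum_{k=0}^{n} a^k * b^(n-k).
With a=4, b=3, n=10:
sum_{k=0}^{10} 4^k * 3^(10-k)
= 4017157

4017157


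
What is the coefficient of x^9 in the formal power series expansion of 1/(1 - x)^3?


The expansion 1/(1 - x)^r = sum_{k>=0} C(k + r - 1, r - 1) x^k follows from the multiset / negative-binomial theorem (or from repeated differentiation of the geometric series).
For r = 3 and k = 9:
C(11, 2) = 39916800 / (2 * 362880) = 55.

55


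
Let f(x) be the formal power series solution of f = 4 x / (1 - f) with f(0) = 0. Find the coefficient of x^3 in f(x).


Apply Lagrange inversion: f = 4 x * phi(f) with phi(t) = 1/(1 - t), so
[x^n] f = 4^n * (1/n) [t^(n-1)] phi(t)^n = 4^n * (1/n) [t^(n-1)] (1 - t)^(-n) = 4^n * (1/n) C(2n - 2, n - 1) = 4^n * C_{n-1}.
For n = 3: C_2 = C(4, 2) / 3 = 6/3 = 2.
With the 4^3 = 64 factor, the coefficient is 64 * 2 = 128.

128


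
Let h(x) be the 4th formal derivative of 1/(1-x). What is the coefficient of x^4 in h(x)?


Differentiating 4 times: d^4/dx^4 [1/(1-x)] = 4!/(1-x)^5.
The expansion 1/(1-x)^5 = sum_{k>=0} C(k+4, 4) x^k, so the coefficient of x^n in 4!/(1-x)^5 is 4! * C(n+4, 4).
For n = 4: 24 * C(8, 4) = 24 * 70 = 1680

1680


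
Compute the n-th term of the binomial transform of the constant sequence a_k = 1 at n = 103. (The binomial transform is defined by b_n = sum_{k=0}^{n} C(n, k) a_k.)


With a_k = 1 for all k, b_n = sum_{k=0}^{n} C(n, k) = 2^n by the binomial theorem.
For n = 103: 2^103 = 10141204801825835211973625643008.

10141204801825835211973625643008


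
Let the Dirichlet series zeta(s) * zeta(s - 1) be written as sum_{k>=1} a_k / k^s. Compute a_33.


Convolution gives a_k = sum_{d | k} d * 1 = sum_{d | k} d = sigma(k), the sum of positive divisors of k.
For k = 33, the divisors are 1, 3, 11, 33, so
sigma(33) = 1 + 3 + 11 + 33 = 48.

48


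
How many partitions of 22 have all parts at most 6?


Using the generating function (1-x)^(-1)(1-x^2)^(-1)...(1-x^6)^(-1),
the coefficient of x^22 counts these restricted partitions.
Result = 391

391


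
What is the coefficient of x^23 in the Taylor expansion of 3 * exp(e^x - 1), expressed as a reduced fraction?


exp(e^x - 1) = sum_{k>=0} Bell_k x^k / k!, where Bell_k is the k-th Bell number.
So the coefficient of x^23 is 3 * Bell_23 / 23!.
Computing: Bell_23 = 44152005855084346 and 23! = 25852016738884976640000, giving
3 * 44152005855084346/25852016738884976640000 = 22076002927542173/4308669456480829440000.

22076002927542173/4308669456480829440000


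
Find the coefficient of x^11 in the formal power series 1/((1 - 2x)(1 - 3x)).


By partial fractions or Cauchy convolution:
The coefficient equals sum_{k=0}^{11} 2^k * 3^(11-k).
= 527345

527345


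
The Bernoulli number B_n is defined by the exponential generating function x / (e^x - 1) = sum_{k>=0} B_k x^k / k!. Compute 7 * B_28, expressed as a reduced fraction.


Bernoulli numbers can also be computed recursively via B_0 = 1 and sum_{j=0}^{m} C(m+1, j) B_j = 0 for m >= 1. Odd-index Bernoulli numbers vanish for k >= 3.
Computing B_28 = -23749461029/870, so 7 * B_28 = 7 * -23749461029/870 = -166246227203/870.

-166246227203/870


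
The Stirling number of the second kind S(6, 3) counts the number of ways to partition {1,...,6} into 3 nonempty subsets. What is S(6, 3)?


Using the explicit formula S(n,k) = (1/k!) sum_{j=0}^{k} (-1)^(k-j) C(k,j) j^n:
S(6, 3) = 90
Equivalently, S(n,k) is n! times the coefficient of x^n in the EGF (e^x - 1)^k / k!.

90


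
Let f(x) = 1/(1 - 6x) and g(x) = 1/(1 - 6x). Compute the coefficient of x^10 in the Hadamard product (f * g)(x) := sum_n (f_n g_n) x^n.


f has coefficients f_k = 6^k and g has coefficients g_k = 6^k, so the Hadamard product has coefficient (f*g)_k = 6^k * 6^k = 36^k.
For k = 10: 36^10 = 3656158440062976.

3656158440062976


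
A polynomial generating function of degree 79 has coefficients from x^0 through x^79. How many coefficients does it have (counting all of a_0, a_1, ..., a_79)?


A polynomial of degree 79 takes the form a_0 + a_1 x + ... + a_79 x^79.
The number of coefficients is 79 + 1 = 80.

80


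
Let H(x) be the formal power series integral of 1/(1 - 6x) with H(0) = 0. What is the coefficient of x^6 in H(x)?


1/(1 - 6x) = sum_{k>=0} 6^k x^k. Integrating termwise with H(0) = 0:
H(x) = sum_{k>=0} 6^k x^(k+1) / (k+1) = sum_{m>=1} 6^(m-1) x^m / m.
For m = 6: 6^5/6 = 7776/6 = 1296.

1296


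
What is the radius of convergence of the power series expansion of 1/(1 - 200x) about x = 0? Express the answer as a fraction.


Expanding 1/(1 - 200x) = sum_{k>=0} 200^k x^k, the series converges when |200x| < 1, i.e., |x| < 1/200.
So the radius of convergence is 1/200 = 1/200.

1/200


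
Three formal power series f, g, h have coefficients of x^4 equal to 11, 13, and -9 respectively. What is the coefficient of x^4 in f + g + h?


Series addition is componentwise:
11 + 13 + -9
= 15

15


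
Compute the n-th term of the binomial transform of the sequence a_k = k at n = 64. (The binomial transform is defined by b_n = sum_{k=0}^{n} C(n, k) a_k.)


With a_k = k, b_n = sum_{k=0}^{n} C(n, k) k. Using k * C(n, k) = n * C(n-1, k-1) gives b_n = n * sum_{k>=1} C(n-1, k-1) = n * 2^(n-1).
For n = 64: 64 * 2^63 = 64 * 9223372036854775808 = 590295810358705651712.

590295810358705651712


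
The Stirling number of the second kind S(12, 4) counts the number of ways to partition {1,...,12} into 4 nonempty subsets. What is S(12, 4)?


Using the explicit formula S(n,k) = (1/k!) sum_{j=0}^{k} (-1)^(k-j) C(k,j) j^n:
S(12, 4) = 611501
Equivalently, S(n,k) is n! times the coefficient of x^n in the EGF (e^x - 1)^k / k!.

611501


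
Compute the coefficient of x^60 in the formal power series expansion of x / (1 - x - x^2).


Let f(x) = sum_{k>=0} a_k x^k. Multiplying f(x) * (1 - x - x^2) = x and matching coefficients gives a_0 = 0, a_1 = 1, and a_k = a_{k-1} + a_{k-2} for k >= 2. These are the Fibonacci numbers F_k.
Iterating from F_0 = 0, F_1 = 1:
F_0=0, F_1=1, F_2=1, F_3=2, F_4=3, F_5=5, F_6=8, F_7=13, F_8=21, F_9=34, ...
F_60 = 1548008755920.

1548008755920


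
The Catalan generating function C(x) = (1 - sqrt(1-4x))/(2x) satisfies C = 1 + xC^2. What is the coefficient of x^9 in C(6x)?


Substituting x -> 6x scales the n-th coefficient by 6^n, so [x^9] C(6x) = 6^9 * C_9.
C_9 = C(2*9, 9)/(10) = 48620/10 = 4862.
So 6^9 * 4862 = 10077696 * 4862 = 48997757952.

48997757952


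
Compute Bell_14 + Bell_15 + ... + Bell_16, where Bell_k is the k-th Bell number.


Recall Bell_k counts set partitions of a k-set (with Bell_0 = 1 by convention).
Bell_14 through Bell_16: 190899322, 1382958545, 10480142147
Sum = 190899322 + 1382958545 + 10480142147 = 12054000014.

12054000014


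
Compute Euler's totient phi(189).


phi(n) counts integers in [1, n] coprime to n. Using the multiplicative formula phi(n) = n * prod_{p | n} (1 - 1/p):
189 = 3^3 * 7, so
phi(189) = 189 * (1 - 1/3) * (1 - 1/7) = 108.

108


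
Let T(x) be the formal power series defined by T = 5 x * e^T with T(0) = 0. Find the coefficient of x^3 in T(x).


Apply the Lagrange inversion formula: if T = 5 x * phi(T) with phi(t) = e^t, then
[x^n] T = 5^n * (1/n) [t^(n-1)] phi(t)^n = 5^n * (1/n) [t^(n-1)] e^(n t) = 5^n * (1/n) * n^(n-1) / (n-1)! = 5^n * n^(n-1) / n!.
When c = 1 this is the Cayley count of rooted labeled trees on n vertices, divided by n!.
For n = 3: 5^3 * 3^2 / 3! = 125 * 9/6 = 375/2.

375/2


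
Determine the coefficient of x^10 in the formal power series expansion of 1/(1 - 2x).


The geometric series identity gives 1/(1 - c x) = sum_{k>=0} c^k x^k, so the coefficient of x^k is c^k.
Here c = 2 and k = 10.
Computing: 2^10 = 1024

1024


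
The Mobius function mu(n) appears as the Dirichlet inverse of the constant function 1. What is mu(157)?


157 = 157 (all distinct primes).
mu(157) = (-1)^1 = -1

-1


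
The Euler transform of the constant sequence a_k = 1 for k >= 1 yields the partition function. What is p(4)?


The Euler transform converts the sequence a_k = 1 into the number of integer partitions.
Using the recurrence or dynamic programming:
p(4) = 5

5


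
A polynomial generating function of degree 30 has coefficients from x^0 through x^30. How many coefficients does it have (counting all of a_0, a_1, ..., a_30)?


A polynomial of degree 30 takes the form a_0 + a_1 x + ... + a_30 x^30.
The number of coefficients is 30 + 1 = 31.

31


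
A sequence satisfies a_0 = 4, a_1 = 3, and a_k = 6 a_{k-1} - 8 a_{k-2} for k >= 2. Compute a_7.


The characteristic equation is t^2 - 6 t + 8 = 0, with roots r_1 = 4 and r_2 = 2 (so c_1 = r_1 + r_2, c_2 = -r_1 r_2 as required).
One can use the closed form a_n = A r_1^n + B r_2^n, but direct iteration is more reliable:
a_0 = 4, a_1 = 3, a_2 = -14, a_3 = -108, a_4 = -536, a_5 = -2352, a_6 = -9824, a_7 = -40128.
So a_7 = -40128.

-40128


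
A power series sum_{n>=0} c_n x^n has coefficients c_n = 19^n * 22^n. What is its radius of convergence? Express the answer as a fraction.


By the root test (Cauchy-Hadamard), the radius is R = 1 / limsup_n |c_n|^(1/n).
Here |c_n|^(1/n) = (19^n * 22^n)^(1/n) = 19 * 22 = 418 for all n.
So R = 1/418 = 1/418.

1/418


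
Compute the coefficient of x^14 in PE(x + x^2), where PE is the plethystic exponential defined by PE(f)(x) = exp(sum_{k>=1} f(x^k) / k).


With f(x) = x + x^2, the exponent is sum_{k>=1} (x^k + x^(2k)) / k = -ln(1 - x) - ln(1 - x^2). Exponentiating:
PE(x + x^2) = 1 / ((1 - x)(1 - x^2)).
This is the generating function for partitions of n into parts of size 1 or 2. The number of 2's can be any j in 0..7, and the rest are 1's, so
[x^14] = floor(14/2) + 1 = 8.

8


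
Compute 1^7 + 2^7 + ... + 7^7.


This power sum has a closed form given by Faulhaber's formula
sum_{k=1}^{m} k^p = (1 / (p + 1)) * sum_{j=0}^{p} C(p + 1, j) B_j m^(p + 1 - j),
but for small m direct computation is fastest:
1 + 128 + 2187 + 16384 + 78125 + 279936 + 823543 = 1200304.

1200304


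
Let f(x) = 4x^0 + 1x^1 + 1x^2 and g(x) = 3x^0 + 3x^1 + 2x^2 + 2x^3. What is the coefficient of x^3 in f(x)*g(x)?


Cauchy product at x^3:
4*2 + 1*2 + 1*3
= 13

13


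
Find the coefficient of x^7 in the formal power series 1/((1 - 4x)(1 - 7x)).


By partial fractions or Cauchy convolution:
The coefficient equals sum_{k=0}^{7} 4^k * 7^(7-k).
= 1899755

1899755


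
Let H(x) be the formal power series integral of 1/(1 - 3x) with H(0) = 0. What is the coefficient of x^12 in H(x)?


1/(1 - 3x) = sum_{k>=0} 3^k x^k. Integrating termwise with H(0) = 0:
H(x) = sum_{k>=0} 3^k x^(k+1) / (k+1) = sum_{m>=1} 3^(m-1) x^m / m.
For m = 12: 3^11/12 = 177147/12 = 59049/4.

59049/4


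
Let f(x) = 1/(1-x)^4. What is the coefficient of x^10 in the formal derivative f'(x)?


Differentiate: d/dx [ 1/(1-x)^r ] = r / (1-x)^(r+1).
Here r = 4, so f'(x) = 4 / (1-x)^5.
The expansion of 1/(1-x)^(r+1) has coefficient of x^n equal to C(n+r, r).
So the coefficient of x^10 in f'(x) is
4 * C(14, 4) = 4 * 1001 = 4004

4004


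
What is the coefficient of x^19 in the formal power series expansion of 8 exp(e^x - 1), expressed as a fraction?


exp(e^x - 1) is the exponential generating function for the Bell numbers Bell_k: exp(e^x - 1) = sum_{k>=0} Bell_k x^k / k!.
So the coefficient of x^19 in 8 exp(e^x - 1) is 8 Bell_19 / 19!.
Computing: Bell_19 = 5832742205057 and 19! = 121645100408832000, giving
8 * 5832742205057/121645100408832000 = 5832742205057/15205637551104000.

5832742205057/15205637551104000


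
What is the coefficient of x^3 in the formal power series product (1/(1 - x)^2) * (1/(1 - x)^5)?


Combine the factors: (1/(1 - x)^2) * (1/(1 - x)^5) = 1/(1 - x)^7.
Then use 1/(1 - x)^r = sum_{k>=0} C(k + r - 1, r - 1) x^k with r = 7 and k = 3:
C(9, 6) = 84.

84


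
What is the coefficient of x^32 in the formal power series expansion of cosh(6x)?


The Maclaurin series is cosh(t) = sum_{m>=0} t^(2m) / (2m)!, so substituting t = 6x, only even powers of x are nonzero, with coefficient of x^(2m) equal to 6^(2m) / (2m)!.
For x^32 the coefficient is 6^32/32! = 7958661109946400884391936/263130836933693530167218012160000000 = 774840978/25617946563506171875.

774840978/25617946563506171875


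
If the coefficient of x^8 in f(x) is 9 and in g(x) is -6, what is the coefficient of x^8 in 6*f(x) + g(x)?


Scalar multiplication scales coefficients: 6 * 9 = 54.
Then add the g coefficient: 54 + -6
= 48

48


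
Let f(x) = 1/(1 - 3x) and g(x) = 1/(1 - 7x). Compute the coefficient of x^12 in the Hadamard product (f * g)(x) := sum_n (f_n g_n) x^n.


f has coefficients f_k = 3^k and g has coefficients g_k = 7^k, so the Hadamard product has coefficient (f*g)_k = 3^k * 7^k = 21^k.
For k = 12: 21^12 = 7355827511386641.

7355827511386641


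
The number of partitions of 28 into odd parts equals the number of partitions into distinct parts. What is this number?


Computing partitions of 28 into odd parts (1, 3, 5, ...):
Using the generating function prod_{k>=0} 1/(1-x^(2k+1)),
the count is 222

222


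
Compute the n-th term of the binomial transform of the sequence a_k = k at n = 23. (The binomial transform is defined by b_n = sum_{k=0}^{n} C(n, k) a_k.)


With a_k = k, b_n = sum_{k=0}^{n} C(n, k) k. Using k * C(n, k) = n * C(n-1, k-1) gives b_n = n * sum_{k>=1} C(n-1, k-1) = n * 2^(n-1).
For n = 23: 23 * 2^22 = 23 * 4194304 = 96468992.

96468992


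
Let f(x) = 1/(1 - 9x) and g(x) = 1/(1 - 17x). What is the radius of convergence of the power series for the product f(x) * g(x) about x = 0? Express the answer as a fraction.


The radius of 1/(1 - 9x) is 1/9 (nearest singularity at x = 1/9), and the radius of 1/(1 - 17x) is 1/17.
The product f(x)*g(x) = 1/((1 - 9x)(1 - 17x)) has singularities at both 1/9 and 1/17, so its radius of convergence is the distance to the nearest one:
min(1/9, 1/17) = 1/17.

1/17


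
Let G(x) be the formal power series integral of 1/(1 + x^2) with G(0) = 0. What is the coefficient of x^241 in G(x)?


1/(1 + x^2) = sum_{j>=0} (-1)^j x^(2j). Integrating termwise with G(0) = 0:
G(x) = sum_{j>=0} (-1)^j x^(2j+1) / (2j+1) = arctan(x).
Only odd powers are nonzero. For x^241 write 241 = 2*120 + 1, giving
(-1)^120 / 241 = 1/241 = 1/241.

1/241


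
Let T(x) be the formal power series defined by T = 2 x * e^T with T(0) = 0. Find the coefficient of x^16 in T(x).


Apply the Lagrange inversion formula: if T = 2 x * phi(T) with phi(t) = e^t, then
[x^n] T = 2^n * (1/n) [t^(n-1)] phi(t)^n = 2^n * (1/n) [t^(n-1)] e^(n t) = 2^n * (1/n) * n^(n-1) / (n-1)! = 2^n * n^(n-1) / n!.
When c = 1 this is the Cayley count of rooted labeled trees on n vertices, divided by n!.
For n = 16: 2^16 * 16^15 / 16! = 65536 * 1152921504606846976/20922789888000 = 2305843009213693952/638512875.

2305843009213693952/638512875


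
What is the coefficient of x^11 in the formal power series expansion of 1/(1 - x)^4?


The expansion 1/(1 - x)^r = sum_{k>=0} C(k + r - 1, r - 1) x^k follows from the multiset / negative-binomial theorem (or from repeated differentiation of the geometric series).
For r = 4 and k = 11:
C(14, 3) = 87178291200 / (6 * 39916800) = 364.

364


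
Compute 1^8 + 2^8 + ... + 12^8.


This power sum has a closed form given by Faulhaber's formula
sum_{k=1}^{m} k^p = (1 / (p + 1)) * sum_{j=0}^{p} C(p + 1, j) B_j m^(p + 1 - j),
but for small m direct computation is fastest:
1 + 256 + 6561 + 65536 + 390625 + 1679616 + 5764801 + 16777216 + 43046721 + 100000000 + 214358881 + 429981696 = 812071910.

812071910


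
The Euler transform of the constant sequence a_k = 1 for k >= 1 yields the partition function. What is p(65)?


The Euler transform converts the sequence a_k = 1 into the number of integer partitions.
Using the recurrence or dynamic programming:
p(65) = 2012558

2012558


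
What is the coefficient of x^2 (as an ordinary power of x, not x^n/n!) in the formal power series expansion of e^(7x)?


The exponential series is e^y = sum_{k>=0} y^k / k!. Substituting y = 7x gives
e^(7x) = sum_{k>=0} 7^k x^k / k!.
So the coefficient of x^n is a^n/n! with a = 7, n = 2:
7^2 / 2! = 49/2 = 49/2

49/2


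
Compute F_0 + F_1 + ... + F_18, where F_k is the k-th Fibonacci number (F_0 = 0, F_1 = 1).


Use the identity sum_{k=0}^{N} F_k = F_{N+2} - 1 (which follows from F_{k+2} - F_{k+1} = F_k). Then
sum_{k=0}^{18} F_k = (F_{20} - 1) - (F_{1} - 1) = F_{20} - F_{1}.
Computing: F_{20} = 6765, F_{1} = 1, so
Sum = 6765 - 1 = 6764.

6764


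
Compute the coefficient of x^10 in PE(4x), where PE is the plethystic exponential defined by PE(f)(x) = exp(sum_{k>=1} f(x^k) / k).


With f(x) = 4x, the exponent is sum_{k>=1} 4 x^k / k = 4 * (-ln(1 - x)). Exponentiating:
PE(4x) = exp(-4 ln(1 - x)) = 1/(1 - x)^4.
By the negative binomial expansion, [x^n] 1/(1 - x)^4 = C(n + 3, 3).
For n = 10: C(13, 3) = 286.

286


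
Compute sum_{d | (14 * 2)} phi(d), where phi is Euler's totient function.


First, 14 * 2 = 28. One classical identity is sum_{d | n} phi(d) = n (each k in [1, n] has a unique gcd with n, and among the k's with gcd(k, n) = n/d there are phi(d) of them). So the sum equals 28. We also verify directly:
Divisors of 28: 1, 2, 4, 7, 14, 28.
phi values: 1, 1, 2, 6, 6, 12.
Sum = 28.

28


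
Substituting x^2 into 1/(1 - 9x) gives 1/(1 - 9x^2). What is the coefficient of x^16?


The coefficient of x^(2m) in 1/(1 - 9x^2) is 9^m.
With n = 16 = 2*8, the coefficient is 9^8 = 43046721.

43046721


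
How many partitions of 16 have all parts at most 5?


Using the generating function (1-x)^(-1)(1-x^2)^(-1)...(1-x^5)^(-1),
the coefficient of x^16 counts these restricted partitions.
Result = 101

101


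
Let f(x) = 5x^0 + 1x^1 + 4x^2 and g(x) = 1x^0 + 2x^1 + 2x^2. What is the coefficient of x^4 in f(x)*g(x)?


Cauchy product at x^4:
4*2
= 8

8


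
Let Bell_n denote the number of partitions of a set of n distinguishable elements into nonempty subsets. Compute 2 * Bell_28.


Bell_28 can be computed from the Bell triangle or from Dobinski's identity Bell_n = (1/e) * sum_{k>=0} k^n / k!.
Computing Bell_28 = 6160539404599934652455.
Then 2 * 6160539404599934652455 = 12321078809199869304910.

12321078809199869304910


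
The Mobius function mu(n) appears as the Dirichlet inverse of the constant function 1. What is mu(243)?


243 has a squared prime factor, so mu(243) = 0.
Factorization reveals a repeated prime.

0


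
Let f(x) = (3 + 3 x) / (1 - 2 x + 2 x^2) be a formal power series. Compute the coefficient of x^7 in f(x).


Write f(x) = sum_{k>=0} a_k x^k. Multiplying both sides by 1 - 2 x + 2 x^2 gives
(1 - 2 x + 2 x^2) sum_{k>=0} a_k x^k = 3 + 3 x.
Matching coefficients:
 x^0: a_0 = 3
 x^1: a_1 - 2 a_0 = 3  =>  a_1 = 2*3 + 3 = 9
 x^k (k >= 2): a_k = 2 a_{k-1} - 2 a_{k-2}.
Iterating: a_2 = 12, a_3 = 6, a_4 = -12, a_5 = -36, a_6 = -48, a_7 = -24.
So the coefficient of x^7 is -24.

-24
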